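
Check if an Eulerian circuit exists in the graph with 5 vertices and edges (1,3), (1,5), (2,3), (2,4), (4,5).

Step 1: Find the degree of each vertex:
  deg(1) = 2
  deg(2) = 2
  deg(3) = 2
  deg(4) = 2
  deg(5) = 2

Step 2: Count vertices with odd degree:
  All vertices have even degree (0 odd-degree vertices)

Step 3: Apply Euler's theorem:
  - Eulerian circuit exists iff graph is connected and all vertices have even degree
  - Eulerian path exists iff graph is connected and has 0 or 2 odd-degree vertices

Graph is connected with 0 odd-degree vertices.
Both Eulerian circuit and Eulerian path exist.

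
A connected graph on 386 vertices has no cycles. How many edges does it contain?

A tree on n vertices always has exactly n - 1 edges.
For n = 386: edges = 386 - 1 = 385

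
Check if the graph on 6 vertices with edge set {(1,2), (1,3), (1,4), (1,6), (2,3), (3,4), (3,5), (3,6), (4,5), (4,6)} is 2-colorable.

Step 1: Attempt 2-coloring using BFS:
  Start at vertex 1, assign color 0
  Color vertex 2 with color 1 (neighbor of 1)
  Color vertex 3 with color 1 (neighbor of 1)
  Color vertex 4 with color 1 (neighbor of 1)
  Color vertex 6 with color 1 (neighbor of 1)

Step 2: Conflict found! Vertices 2 and 3 are adjacent but have the same color.
This means the graph contains an odd cycle.

The graph is NOT bipartite.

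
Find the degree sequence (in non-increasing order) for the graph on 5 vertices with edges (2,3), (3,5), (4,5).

Step 1: Count edges incident to each vertex:
  deg(1) = 0 (neighbors: none)
  deg(2) = 1 (neighbors: 3)
  deg(3) = 2 (neighbors: 2, 5)
  deg(4) = 1 (neighbors: 5)
  deg(5) = 2 (neighbors: 3, 4)

Step 2: Sort degrees in non-increasing order:
  Degrees: [0, 1, 2, 1, 2] -> sorted: [2, 2, 1, 1, 0]

Degree sequence: [2, 2, 1, 1, 0]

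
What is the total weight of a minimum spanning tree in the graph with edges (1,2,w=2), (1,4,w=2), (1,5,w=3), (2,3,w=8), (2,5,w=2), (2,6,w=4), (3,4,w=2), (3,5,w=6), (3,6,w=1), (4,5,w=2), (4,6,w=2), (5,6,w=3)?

Apply Kruskal's algorithm (sort edges by weight, add if no cycle):

Sorted edges by weight:
  (3,6) w=1
  (1,2) w=2
  (1,4) w=2
  (2,5) w=2
  (3,4) w=2
  (4,6) w=2
  (4,5) w=2
  (1,5) w=3
  (5,6) w=3
  (2,6) w=4
  (3,5) w=6
  (2,3) w=8

Add edge (3,6) w=1 -- no cycle. Running total: 1
Add edge (1,2) w=2 -- no cycle. Running total: 3
Add edge (1,4) w=2 -- no cycle. Running total: 5
Add edge (2,5) w=2 -- no cycle. Running total: 7
Add edge (3,4) w=2 -- no cycle. Running total: 9

MST edges: (3,6,w=1), (1,2,w=2), (1,4,w=2), (2,5,w=2), (3,4,w=2)
Total MST weight: 1 + 2 + 2 + 2 + 2 = 9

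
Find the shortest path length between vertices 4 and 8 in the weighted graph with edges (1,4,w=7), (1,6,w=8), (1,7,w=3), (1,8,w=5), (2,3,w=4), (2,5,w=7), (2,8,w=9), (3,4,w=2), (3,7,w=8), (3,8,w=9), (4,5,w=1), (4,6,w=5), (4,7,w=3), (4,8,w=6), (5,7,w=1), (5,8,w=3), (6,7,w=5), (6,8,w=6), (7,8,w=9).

Step 1: Build adjacency list with weights:
  1: 4(w=7), 6(w=8), 7(w=3), 8(w=5)
  2: 3(w=4), 5(w=7), 8(w=9)
  3: 2(w=4), 4(w=2), 7(w=8), 8(w=9)
  4: 1(w=7), 3(w=2), 5(w=1), 6(w=5), 7(w=3), 8(w=6)
  5: 2(w=7), 4(w=1), 7(w=1), 8(w=3)
  6: 1(w=8), 4(w=5), 7(w=5), 8(w=6)
  7: 1(w=3), 3(w=8), 4(w=3), 5(w=1), 6(w=5), 8(w=9)
  8: 1(w=5), 2(w=9), 3(w=9), 4(w=6), 5(w=3), 6(w=6), 7(w=9)

Step 2: Apply Dijkstra's algorithm from vertex 4:
  Visit vertex 4 (distance=0)
    Update dist[1] = 7
    Update dist[3] = 2
    Update dist[5] = 1
    Update dist[6] = 5
    Update dist[7] = 3
    Update dist[8] = 6
  Visit vertex 5 (distance=1)
    Update dist[2] = 8
    Update dist[7] = 2
    Update dist[8] = 4
  Visit vertex 3 (distance=2)
    Update dist[2] = 6
  Visit vertex 7 (distance=2)
    Update dist[1] = 5
  Visit vertex 8 (distance=4)

Step 3: Shortest path: 4 -> 5 -> 8
Total weight: 1 + 3 = 4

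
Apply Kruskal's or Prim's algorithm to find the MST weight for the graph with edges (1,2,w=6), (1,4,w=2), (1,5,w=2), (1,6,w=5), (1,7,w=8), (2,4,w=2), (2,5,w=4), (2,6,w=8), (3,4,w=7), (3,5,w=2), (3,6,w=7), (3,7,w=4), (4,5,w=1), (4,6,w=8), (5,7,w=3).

Apply Kruskal's algorithm (sort edges by weight, add if no cycle):

Sorted edges by weight:
  (4,5) w=1
  (1,4) w=2
  (1,5) w=2
  (2,4) w=2
  (3,5) w=2
  (5,7) w=3
  (2,5) w=4
  (3,7) w=4
  (1,6) w=5
  (1,2) w=6
  (3,4) w=7
  (3,6) w=7
  (1,7) w=8
  (2,6) w=8
  (4,6) w=8

Add edge (4,5) w=1 -- no cycle. Running total: 1
Add edge (1,4) w=2 -- no cycle. Running total: 3
Skip edge (1,5) w=2 -- would create cycle
Add edge (2,4) w=2 -- no cycle. Running total: 5
Add edge (3,5) w=2 -- no cycle. Running total: 7
Add edge (5,7) w=3 -- no cycle. Running total: 10
Skip edge (2,5) w=4 -- would create cycle
Skip edge (3,7) w=4 -- would create cycle
Add edge (1,6) w=5 -- no cycle. Running total: 15

MST edges: (4,5,w=1), (1,4,w=2), (2,4,w=2), (3,5,w=2), (5,7,w=3), (1,6,w=5)
Total MST weight: 1 + 2 + 2 + 2 + 3 + 5 = 15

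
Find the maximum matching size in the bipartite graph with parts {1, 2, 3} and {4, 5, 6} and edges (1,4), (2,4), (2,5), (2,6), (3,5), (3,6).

Step 1: List the neighbors of each left vertex:
  1: 4
  2: 4, 5, 6
  3: 5, 6

Step 2: Greedily match left vertices, then look for augmenting paths:
  Match 1 -- 4
  Match 2 -- 5
  Match 3 -- 6
  No augmenting path remains.

Step 3: Verify this is maximum:
  Matching size 3 = min(|L|, |R|) = min(3, 3), which is an upper bound, so this matching is maximum.

Maximum matching: {(1,4), (2,5), (3,6)}
Size: 3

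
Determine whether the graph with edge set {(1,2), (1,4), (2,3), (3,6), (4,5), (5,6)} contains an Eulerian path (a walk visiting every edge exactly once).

Step 1: Find the degree of each vertex:
  deg(1) = 2
  deg(2) = 2
  deg(3) = 2
  deg(4) = 2
  deg(5) = 2
  deg(6) = 2

Step 2: Count vertices with odd degree:
  All vertices have even degree (0 odd-degree vertices)

Step 3: Apply Euler's theorem:
  - Eulerian circuit exists iff graph is connected and all vertices have even degree
  - Eulerian path exists iff graph is connected and has 0 or 2 odd-degree vertices

Graph is connected with 0 odd-degree vertices.
Both Eulerian circuit and Eulerian path exist.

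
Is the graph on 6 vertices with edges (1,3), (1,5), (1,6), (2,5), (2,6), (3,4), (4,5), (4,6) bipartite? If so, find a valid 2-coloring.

Step 1: Attempt 2-coloring using BFS:
  Start at vertex 1, assign color 0
  Color vertex 3 with color 1 (neighbor of 1)
  Color vertex 5 with color 1 (neighbor of 1)
  Color vertex 6 with color 1 (neighbor of 1)
  Color vertex 4 with color 0 (neighbor of 3)
  Color vertex 2 with color 0 (neighbor of 5)

Step 2: 2-coloring succeeded. No conflicts found.
  Set A (color 0): {1, 2, 4}
  Set B (color 1): {3, 5, 6}

The graph is bipartite with partition {1, 2, 4}, {3, 5, 6}.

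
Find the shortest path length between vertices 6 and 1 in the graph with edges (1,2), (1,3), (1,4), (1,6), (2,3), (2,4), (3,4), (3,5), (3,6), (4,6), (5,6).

Step 1: Build adjacency list:
  1: 2, 3, 4, 6
  2: 1, 3, 4
  3: 1, 2, 4, 5, 6
  4: 1, 2, 3, 6
  5: 3, 6
  6: 1, 3, 4, 5

Step 2: BFS from vertex 6 to find shortest path to 1:
  vertex 1 reached at distance 1

Step 3: Shortest path: 6 -> 1
Path length: 1 edge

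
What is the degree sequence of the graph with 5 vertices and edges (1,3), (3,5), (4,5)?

Step 1: Count edges incident to each vertex:
  deg(1) = 1 (neighbors: 3)
  deg(2) = 0 (neighbors: none)
  deg(3) = 2 (neighbors: 1, 5)
  deg(4) = 1 (neighbors: 5)
  deg(5) = 2 (neighbors: 3, 4)

Step 2: Sort degrees in non-increasing order:
  Degrees: [1, 0, 2, 1, 2] -> sorted: [2, 2, 1, 1, 0]

Degree sequence: [2, 2, 1, 1, 0]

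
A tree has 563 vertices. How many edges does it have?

A tree on n vertices always has exactly n - 1 edges.
For n = 563: edges = 563 - 1 = 562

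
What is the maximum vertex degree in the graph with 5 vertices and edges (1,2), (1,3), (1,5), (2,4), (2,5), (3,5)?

Step 1: Count edges incident to each vertex:
  deg(1) = 3 (neighbors: 2, 3, 5)
  deg(2) = 3 (neighbors: 1, 4, 5)
  deg(3) = 2 (neighbors: 1, 5)
  deg(4) = 1 (neighbors: 2)
  deg(5) = 3 (neighbors: 1, 2, 3)

Step 2: Find maximum:
  max(3, 3, 2, 1, 3) = 3 (vertex 1)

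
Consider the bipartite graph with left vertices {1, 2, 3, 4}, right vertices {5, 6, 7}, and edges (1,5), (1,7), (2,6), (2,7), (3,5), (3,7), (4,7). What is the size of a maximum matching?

Step 1: List the neighbors of each left vertex:
  1: 5, 7
  2: 6, 7
  3: 5, 7
  4: 7

Step 2: Greedily match left vertices, then look for augmenting paths:
  Match 1 -- 5
  Match 2 -- 6
  Match 3 -- 7
  No augmenting path remains.

Step 3: Verify this is maximum:
  Matching size 3 = min(|L|, |R|) = min(4, 3), which is an upper bound, so this matching is maximum.

Maximum matching: {(1,5), (2,6), (3,7)}
Size: 3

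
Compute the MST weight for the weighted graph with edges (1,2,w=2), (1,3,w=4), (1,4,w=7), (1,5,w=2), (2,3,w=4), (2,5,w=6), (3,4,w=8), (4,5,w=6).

Apply Kruskal's algorithm (sort edges by weight, add if no cycle):

Sorted edges by weight:
  (1,2) w=2
  (1,5) w=2
  (1,3) w=4
  (2,3) w=4
  (2,5) w=6
  (4,5) w=6
  (1,4) w=7
  (3,4) w=8

Add edge (1,2) w=2 -- no cycle. Running total: 2
Add edge (1,5) w=2 -- no cycle. Running total: 4
Add edge (1,3) w=4 -- no cycle. Running total: 8
Skip edge (2,3) w=4 -- would create cycle
Skip edge (2,5) w=6 -- would create cycle
Add edge (4,5) w=6 -- no cycle. Running total: 14

MST edges: (1,2,w=2), (1,5,w=2), (1,3,w=4), (4,5,w=6)
Total MST weight: 2 + 2 + 4 + 6 = 14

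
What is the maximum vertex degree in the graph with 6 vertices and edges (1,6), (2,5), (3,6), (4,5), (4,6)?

Step 1: Count edges incident to each vertex:
  deg(1) = 1 (neighbors: 6)
  deg(2) = 1 (neighbors: 5)
  deg(3) = 1 (neighbors: 6)
  deg(4) = 2 (neighbors: 5, 6)
  deg(5) = 2 (neighbors: 2, 4)
  deg(6) = 3 (neighbors: 1, 3, 4)

Step 2: Find maximum:
  max(1, 1, 1, 2, 2, 3) = 3 (vertex 6)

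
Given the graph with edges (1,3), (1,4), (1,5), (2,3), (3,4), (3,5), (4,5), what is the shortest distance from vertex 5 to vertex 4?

Step 1: Build adjacency list:
  1: 3, 4, 5
  2: 3
  3: 1, 2, 4, 5
  4: 1, 3, 5
  5: 1, 3, 4

Step 2: BFS from vertex 5 to find shortest path to 4:
  vertex 1 reached at distance 1
  vertex 3 reached at distance 1
  vertex 4 reached at distance 1

Step 3: Shortest path: 5 -> 4
Path length: 1 edge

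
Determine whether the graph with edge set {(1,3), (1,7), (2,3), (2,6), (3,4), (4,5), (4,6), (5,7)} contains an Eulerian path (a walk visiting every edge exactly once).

Step 1: Find the degree of each vertex:
  deg(1) = 2
  deg(2) = 2
  deg(3) = 3
  deg(4) = 3
  deg(5) = 2
  deg(6) = 2
  deg(7) = 2

Step 2: Count vertices with odd degree:
  Odd-degree vertices: 3, 4 (2 total)

Step 3: Apply Euler's theorem:
  - Eulerian circuit exists iff graph is connected and all vertices have even degree
  - Eulerian path exists iff graph is connected and has 0 or 2 odd-degree vertices

Graph is connected with exactly 2 odd-degree vertices (3, 4).
Eulerian path exists (starting and ending at the odd-degree vertices), but no Eulerian circuit.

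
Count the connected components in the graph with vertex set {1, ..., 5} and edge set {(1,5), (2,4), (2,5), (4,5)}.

Step 1: Build adjacency list from edges:
  1: 5
  2: 4, 5
  3: (none)
  4: 2, 5
  5: 1, 2, 4

Step 2: Run BFS/DFS from vertex 1:
  Visited: {1, 5, 2, 4}
  Reached 4 of 5 vertices

Step 3: Only 4 of 5 vertices reached. Graph is disconnected.
Connected components: {1, 2, 4, 5}, {3}
Number of connected components: 2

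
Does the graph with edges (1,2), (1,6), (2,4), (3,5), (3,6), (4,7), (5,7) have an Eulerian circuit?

Step 1: Find the degree of each vertex:
  deg(1) = 2
  deg(2) = 2
  deg(3) = 2
  deg(4) = 2
  deg(5) = 2
  deg(6) = 2
  deg(7) = 2

Step 2: Count vertices with odd degree:
  All vertices have even degree (0 odd-degree vertices)

Step 3: Apply Euler's theorem:
  - Eulerian circuit exists iff graph is connected and all vertices have even degree
  - Eulerian path exists iff graph is connected and has 0 or 2 odd-degree vertices

Graph is connected with 0 odd-degree vertices.
Both Eulerian circuit and Eulerian path exist.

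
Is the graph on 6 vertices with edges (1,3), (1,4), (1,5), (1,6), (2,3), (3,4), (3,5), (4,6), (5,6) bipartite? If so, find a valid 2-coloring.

Step 1: Attempt 2-coloring using BFS:
  Start at vertex 1, assign color 0
  Color vertex 3 with color 1 (neighbor of 1)
  Color vertex 4 with color 1 (neighbor of 1)
  Color vertex 5 with color 1 (neighbor of 1)
  Color vertex 6 with color 1 (neighbor of 1)
  Color vertex 2 with color 0 (neighbor of 3)

Step 2: Conflict found! Vertices 3 and 4 are adjacent but have the same color.
This means the graph contains an odd cycle.

The graph is NOT bipartite.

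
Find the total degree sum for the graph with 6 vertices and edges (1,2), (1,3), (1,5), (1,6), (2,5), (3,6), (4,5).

Step 1: Count edges incident to each vertex:
  deg(1) = 4 (neighbors: 2, 3, 5, 6)
  deg(2) = 2 (neighbors: 1, 5)
  deg(3) = 2 (neighbors: 1, 6)
  deg(4) = 1 (neighbors: 5)
  deg(5) = 3 (neighbors: 1, 2, 4)
  deg(6) = 2 (neighbors: 1, 3)

Step 2: Sum all degrees:
  4 + 2 + 2 + 1 + 3 + 2 = 14

Verification: sum of degrees = 2 * |E| = 2 * 7 = 14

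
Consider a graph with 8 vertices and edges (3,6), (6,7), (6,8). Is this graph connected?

Step 1: Build adjacency list from edges:
  1: (none)
  2: (none)
  3: 6
  4: (none)
  5: (none)
  6: 3, 7, 8
  7: 6
  8: 6

Step 2: Run BFS/DFS from vertex 1:
  Visited: {1}
  Reached 1 of 8 vertices

Step 3: Only 1 of 8 vertices reached. Graph is disconnected.
Connected components: {1}, {2}, {3, 6, 7, 8}, {4}, {5}
Answer: No, the graph is not connected (5 components).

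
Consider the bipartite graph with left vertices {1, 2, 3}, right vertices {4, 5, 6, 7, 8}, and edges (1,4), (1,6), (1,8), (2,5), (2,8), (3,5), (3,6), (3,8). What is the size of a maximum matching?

Step 1: List the neighbors of each left vertex:
  1: 4, 6, 8
  2: 5, 8
  3: 5, 6, 8

Step 2: Greedily match left vertices, then look for augmenting paths:
  Match 1 -- 4
  Match 2 -- 5
  Match 3 -- 6
  No augmenting path remains.

Step 3: Verify this is maximum:
  Matching size 3 = min(|L|, |R|) = min(3, 5), which is an upper bound, so this matching is maximum.

Maximum matching: {(1,4), (2,5), (3,6)}
Size: 3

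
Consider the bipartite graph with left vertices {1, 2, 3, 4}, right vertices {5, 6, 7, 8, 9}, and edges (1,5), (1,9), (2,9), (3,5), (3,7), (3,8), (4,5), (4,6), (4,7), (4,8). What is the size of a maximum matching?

Step 1: List the neighbors of each left vertex:
  1: 5, 9
  2: 9
  3: 5, 7, 8
  4: 5, 6, 7, 8

Step 2: Greedily match left vertices, then look for augmenting paths:
  Match 1 -- 5
  Match 2 -- 9
  Match 3 -- 7
  Match 4 -- 6
  No augmenting path remains.

Step 3: Verify this is maximum:
  Matching size 4 = min(|L|, |R|) = min(4, 5), which is an upper bound, so this matching is maximum.

Maximum matching: {(1,5), (2,9), (3,7), (4,6)}
Size: 4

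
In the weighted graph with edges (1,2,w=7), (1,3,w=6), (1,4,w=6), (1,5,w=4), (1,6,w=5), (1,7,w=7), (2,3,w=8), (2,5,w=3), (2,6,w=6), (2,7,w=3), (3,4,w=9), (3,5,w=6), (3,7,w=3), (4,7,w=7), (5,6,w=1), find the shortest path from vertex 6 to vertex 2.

Step 1: Build adjacency list with weights:
  1: 2(w=7), 3(w=6), 4(w=6), 5(w=4), 6(w=5), 7(w=7)
  2: 1(w=7), 3(w=8), 5(w=3), 6(w=6), 7(w=3)
  3: 1(w=6), 2(w=8), 4(w=9), 5(w=6), 7(w=3)
  4: 1(w=6), 3(w=9), 7(w=7)
  5: 1(w=4), 2(w=3), 3(w=6), 6(w=1)
  6: 1(w=5), 2(w=6), 5(w=1)
  7: 1(w=7), 2(w=3), 3(w=3), 4(w=7)

Step 2: Apply Dijkstra's algorithm from vertex 6:
  Visit vertex 6 (distance=0)
    Update dist[1] = 5
    Update dist[2] = 6
    Update dist[5] = 1
  Visit vertex 5 (distance=1)
    Update dist[2] = 4
    Update dist[3] = 7
  Visit vertex 2 (distance=4)
    Update dist[7] = 7

Step 3: Shortest path: 6 -> 5 -> 2
Total weight: 1 + 3 = 4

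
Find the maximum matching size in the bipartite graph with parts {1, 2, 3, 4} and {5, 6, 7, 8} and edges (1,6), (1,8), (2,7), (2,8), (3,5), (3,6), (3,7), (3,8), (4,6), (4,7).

Step 1: List the neighbors of each left vertex:
  1: 6, 8
  2: 7, 8
  3: 5, 6, 7, 8
  4: 6, 7

Step 2: Greedily match left vertices, then look for augmenting paths:
  Match 1 -- 8
  Match 2 -- 7
  Match 3 -- 5
  Match 4 -- 6
  No augmenting path remains.

Step 3: Verify this is maximum:
  Matching size 4 = min(|L|, |R|) = min(4, 4), which is an upper bound, so this matching is maximum.

Maximum matching: {(1,8), (2,7), (3,5), (4,6)}
Size: 4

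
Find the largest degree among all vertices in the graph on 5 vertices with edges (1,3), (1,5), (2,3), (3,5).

Step 1: Count edges incident to each vertex:
  deg(1) = 2 (neighbors: 3, 5)
  deg(2) = 1 (neighbors: 3)
  deg(3) = 3 (neighbors: 1, 2, 5)
  deg(4) = 0 (neighbors: none)
  deg(5) = 2 (neighbors: 1, 3)

Step 2: Find maximum:
  max(2, 1, 3, 0, 2) = 3 (vertex 3)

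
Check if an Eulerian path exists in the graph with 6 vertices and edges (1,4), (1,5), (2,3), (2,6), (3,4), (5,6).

Step 1: Find the degree of each vertex:
  deg(1) = 2
  deg(2) = 2
  deg(3) = 2
  deg(4) = 2
  deg(5) = 2
  deg(6) = 2

Step 2: Count vertices with odd degree:
  All vertices have even degree (0 odd-degree vertices)

Step 3: Apply Euler's theorem:
  - Eulerian circuit exists iff graph is connected and all vertices have even degree
  - Eulerian path exists iff graph is connected and has 0 or 2 odd-degree vertices

Graph is connected with 0 odd-degree vertices.
Both Eulerian circuit and Eulerian path exist.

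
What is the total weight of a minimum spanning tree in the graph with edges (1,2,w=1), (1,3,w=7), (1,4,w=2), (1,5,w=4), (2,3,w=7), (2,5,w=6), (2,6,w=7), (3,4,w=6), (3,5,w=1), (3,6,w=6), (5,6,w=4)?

Apply Kruskal's algorithm (sort edges by weight, add if no cycle):

Sorted edges by weight:
  (1,2) w=1
  (3,5) w=1
  (1,4) w=2
  (1,5) w=4
  (5,6) w=4
  (2,5) w=6
  (3,6) w=6
  (3,4) w=6
  (1,3) w=7
  (2,3) w=7
  (2,6) w=7

Add edge (1,2) w=1 -- no cycle. Running total: 1
Add edge (3,5) w=1 -- no cycle. Running total: 2
Add edge (1,4) w=2 -- no cycle. Running total: 4
Add edge (1,5) w=4 -- no cycle. Running total: 8
Add edge (5,6) w=4 -- no cycle. Running total: 12

MST edges: (1,2,w=1), (3,5,w=1), (1,4,w=2), (1,5,w=4), (5,6,w=4)
Total MST weight: 1 + 1 + 2 + 4 + 4 = 12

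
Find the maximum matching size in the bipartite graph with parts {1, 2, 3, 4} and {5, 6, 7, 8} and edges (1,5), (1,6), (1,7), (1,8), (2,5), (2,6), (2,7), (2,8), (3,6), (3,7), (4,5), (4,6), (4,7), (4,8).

Step 1: List the neighbors of each left vertex:
  1: 5, 6, 7, 8
  2: 5, 6, 7, 8
  3: 6, 7
  4: 5, 6, 7, 8

Step 2: Greedily match left vertices, then look for augmenting paths:
  Match 1 -- 5
  Match 2 -- 6
  Match 3 -- 7
  Match 4 -- 8
  No augmenting path remains.

Step 3: Verify this is maximum:
  Matching size 4 = min(|L|, |R|) = min(4, 4), which is an upper bound, so this matching is maximum.

Maximum matching: {(1,5), (2,6), (3,7), (4,8)}
Size: 4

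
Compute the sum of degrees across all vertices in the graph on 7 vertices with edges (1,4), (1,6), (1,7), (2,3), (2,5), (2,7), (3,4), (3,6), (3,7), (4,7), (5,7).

Step 1: Count edges incident to each vertex:
  deg(1) = 3 (neighbors: 4, 6, 7)
  deg(2) = 3 (neighbors: 3, 5, 7)
  deg(3) = 4 (neighbors: 2, 4, 6, 7)
  deg(4) = 3 (neighbors: 1, 3, 7)
  deg(5) = 2 (neighbors: 2, 7)
  deg(6) = 2 (neighbors: 1, 3)
  deg(7) = 5 (neighbors: 1, 2, 3, 4, 5)

Step 2: Sum all degrees:
  3 + 3 + 4 + 3 + 2 + 2 + 5 = 22

Verification: sum of degrees = 2 * |E| = 2 * 11 = 22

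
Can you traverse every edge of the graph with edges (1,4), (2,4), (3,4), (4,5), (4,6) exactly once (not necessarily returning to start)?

Step 1: Find the degree of each vertex:
  deg(1) = 1
  deg(2) = 1
  deg(3) = 1
  deg(4) = 5
  deg(5) = 1
  deg(6) = 1

Step 2: Count vertices with odd degree:
  Odd-degree vertices: 1, 2, 3, 4, 5, 6 (6 total)

Step 3: Apply Euler's theorem:
  - Eulerian circuit exists iff graph is connected and all vertices have even degree
  - Eulerian path exists iff graph is connected and has 0 or 2 odd-degree vertices

Graph has 6 odd-degree vertices (need 0 or 2).
Neither Eulerian path nor Eulerian circuit exists.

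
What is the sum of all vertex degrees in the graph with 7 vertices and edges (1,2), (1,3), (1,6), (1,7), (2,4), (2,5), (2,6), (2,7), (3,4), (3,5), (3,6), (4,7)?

Step 1: Count edges incident to each vertex:
  deg(1) = 4 (neighbors: 2, 3, 6, 7)
  deg(2) = 5 (neighbors: 1, 4, 5, 6, 7)
  deg(3) = 4 (neighbors: 1, 4, 5, 6)
  deg(4) = 3 (neighbors: 2, 3, 7)
  deg(5) = 2 (neighbors: 2, 3)
  deg(6) = 3 (neighbors: 1, 2, 3)
  deg(7) = 3 (neighbors: 1, 2, 4)

Step 2: Sum all degrees:
  4 + 5 + 4 + 3 + 2 + 3 + 3 = 24

Verification: sum of degrees = 2 * |E| = 2 * 12 = 24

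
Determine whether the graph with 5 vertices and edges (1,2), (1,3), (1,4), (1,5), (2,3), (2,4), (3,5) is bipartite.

Step 1: Attempt 2-coloring using BFS:
  Start at vertex 1, assign color 0
  Color vertex 2 with color 1 (neighbor of 1)
  Color vertex 3 with color 1 (neighbor of 1)
  Color vertex 4 with color 1 (neighbor of 1)
  Color vertex 5 with color 1 (neighbor of 1)

Step 2: Conflict found! Vertices 2 and 3 are adjacent but have the same color.
This means the graph contains an odd cycle.

The graph is NOT bipartite.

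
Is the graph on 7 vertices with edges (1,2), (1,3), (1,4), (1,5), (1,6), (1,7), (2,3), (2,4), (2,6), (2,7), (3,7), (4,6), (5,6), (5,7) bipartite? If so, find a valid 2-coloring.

Step 1: Attempt 2-coloring using BFS:
  Start at vertex 1, assign color 0
  Color vertex 2 with color 1 (neighbor of 1)
  Color vertex 3 with color 1 (neighbor of 1)
  Color vertex 4 with color 1 (neighbor of 1)
  Color vertex 5 with color 1 (neighbor of 1)
  Color vertex 6 with color 1 (neighbor of 1)
  Color vertex 7 with color 1 (neighbor of 1)

Step 2: Conflict found! Vertices 2 and 3 are adjacent but have the same color.
This means the graph contains an odd cycle.

The graph is NOT bipartite.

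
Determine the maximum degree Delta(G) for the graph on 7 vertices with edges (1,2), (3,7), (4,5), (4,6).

Step 1: Count edges incident to each vertex:
  deg(1) = 1 (neighbors: 2)
  deg(2) = 1 (neighbors: 1)
  deg(3) = 1 (neighbors: 7)
  deg(4) = 2 (neighbors: 5, 6)
  deg(5) = 1 (neighbors: 4)
  deg(6) = 1 (neighbors: 4)
  deg(7) = 1 (neighbors: 3)

Step 2: Find maximum:
  max(1, 1, 1, 2, 1, 1, 1) = 2 (vertex 4)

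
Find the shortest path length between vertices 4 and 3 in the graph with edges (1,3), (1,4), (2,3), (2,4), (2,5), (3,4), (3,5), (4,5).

Step 1: Build adjacency list:
  1: 3, 4
  2: 3, 4, 5
  3: 1, 2, 4, 5
  4: 1, 2, 3, 5
  5: 2, 3, 4

Step 2: BFS from vertex 4 to find shortest path to 3:
  vertex 1 reached at distance 1
  vertex 2 reached at distance 1
  vertex 3 reached at distance 1

Step 3: Shortest path: 4 -> 3
Path length: 1 edge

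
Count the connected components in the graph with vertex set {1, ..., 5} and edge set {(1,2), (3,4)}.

Step 1: Build adjacency list from edges:
  1: 2
  2: 1
  3: 4
  4: 3
  5: (none)

Step 2: Run BFS/DFS from vertex 1:
  Visited: {1, 2}
  Reached 2 of 5 vertices

Step 3: Only 2 of 5 vertices reached. Graph is disconnected.
Connected components: {1, 2}, {3, 4}, {5}
Number of connected components: 3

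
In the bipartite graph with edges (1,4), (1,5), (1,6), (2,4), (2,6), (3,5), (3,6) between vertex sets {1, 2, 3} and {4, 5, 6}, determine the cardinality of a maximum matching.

Step 1: List the neighbors of each left vertex:
  1: 4, 5, 6
  2: 4, 6
  3: 5, 6

Step 2: Greedily match left vertices, then look for augmenting paths:
  Match 1 -- 4
  Match 2 -- 6
  Match 3 -- 5
  No augmenting path remains.

Step 3: Verify this is maximum:
  Matching size 3 = min(|L|, |R|) = min(3, 3), which is an upper bound, so this matching is maximum.

Maximum matching: {(1,4), (2,6), (3,5)}
Size: 3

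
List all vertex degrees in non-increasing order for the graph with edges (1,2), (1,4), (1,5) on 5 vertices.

Step 1: Count edges incident to each vertex:
  deg(1) = 3 (neighbors: 2, 4, 5)
  deg(2) = 1 (neighbors: 1)
  deg(3) = 0 (neighbors: none)
  deg(4) = 1 (neighbors: 1)
  deg(5) = 1 (neighbors: 1)

Step 2: Sort degrees in non-increasing order:
  Degrees: [3, 1, 0, 1, 1] -> sorted: [3, 1, 1, 1, 0]

Degree sequence: [3, 1, 1, 1, 0]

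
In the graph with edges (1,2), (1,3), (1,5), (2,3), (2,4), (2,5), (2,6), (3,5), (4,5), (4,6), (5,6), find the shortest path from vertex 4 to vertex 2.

Step 1: Build adjacency list:
  1: 2, 3, 5
  2: 1, 3, 4, 5, 6
  3: 1, 2, 5
  4: 2, 5, 6
  5: 1, 2, 3, 4, 6
  6: 2, 4, 5

Step 2: BFS from vertex 4 to find shortest path to 2:
  vertex 2 reached at distance 1

Step 3: Shortest path: 4 -> 2
Path length: 1 edge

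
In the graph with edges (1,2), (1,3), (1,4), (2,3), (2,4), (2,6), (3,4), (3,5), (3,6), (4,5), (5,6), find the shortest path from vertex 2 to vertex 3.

Step 1: Build adjacency list:
  1: 2, 3, 4
  2: 1, 3, 4, 6
  3: 1, 2, 4, 5, 6
  4: 1, 2, 3, 5
  5: 3, 4, 6
  6: 2, 3, 5

Step 2: BFS from vertex 2 to find shortest path to 3:
  vertex 1 reached at distance 1
  vertex 3 reached at distance 1

Step 3: Shortest path: 2 -> 3
Path length: 1 edge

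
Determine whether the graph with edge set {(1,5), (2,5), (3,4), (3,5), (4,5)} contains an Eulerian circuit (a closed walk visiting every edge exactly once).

Step 1: Find the degree of each vertex:
  deg(1) = 1
  deg(2) = 1
  deg(3) = 2
  deg(4) = 2
  deg(5) = 4

Step 2: Count vertices with odd degree:
  Odd-degree vertices: 1, 2 (2 total)

Step 3: Apply Euler's theorem:
  - Eulerian circuit exists iff graph is connected and all vertices have even degree
  - Eulerian path exists iff graph is connected and has 0 or 2 odd-degree vertices

Graph is connected with exactly 2 odd-degree vertices (1, 2).
Eulerian path exists (starting and ending at the odd-degree vertices), but no Eulerian circuit.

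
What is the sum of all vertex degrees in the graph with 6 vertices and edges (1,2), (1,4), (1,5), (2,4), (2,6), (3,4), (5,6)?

Step 1: Count edges incident to each vertex:
  deg(1) = 3 (neighbors: 2, 4, 5)
  deg(2) = 3 (neighbors: 1, 4, 6)
  deg(3) = 1 (neighbors: 4)
  deg(4) = 3 (neighbors: 1, 2, 3)
  deg(5) = 2 (neighbors: 1, 6)
  deg(6) = 2 (neighbors: 2, 5)

Step 2: Sum all degrees:
  3 + 3 + 1 + 3 + 2 + 2 = 14

Verification: sum of degrees = 2 * |E| = 2 * 7 = 14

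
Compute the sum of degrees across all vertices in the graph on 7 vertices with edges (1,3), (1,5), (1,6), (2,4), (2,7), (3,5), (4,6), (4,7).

Step 1: Count edges incident to each vertex:
  deg(1) = 3 (neighbors: 3, 5, 6)
  deg(2) = 2 (neighbors: 4, 7)
  deg(3) = 2 (neighbors: 1, 5)
  deg(4) = 3 (neighbors: 2, 6, 7)
  deg(5) = 2 (neighbors: 1, 3)
  deg(6) = 2 (neighbors: 1, 4)
  deg(7) = 2 (neighbors: 2, 4)

Step 2: Sum all degrees:
  3 + 2 + 2 + 3 + 2 + 2 + 2 = 16

Verification: sum of degrees = 2 * |E| = 2 * 8 = 16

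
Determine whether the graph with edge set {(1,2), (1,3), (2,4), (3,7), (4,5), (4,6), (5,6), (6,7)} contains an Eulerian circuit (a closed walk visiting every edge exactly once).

Step 1: Find the degree of each vertex:
  deg(1) = 2
  deg(2) = 2
  deg(3) = 2
  deg(4) = 3
  deg(5) = 2
  deg(6) = 3
  deg(7) = 2

Step 2: Count vertices with odd degree:
  Odd-degree vertices: 4, 6 (2 total)

Step 3: Apply Euler's theorem:
  - Eulerian circuit exists iff graph is connected and all vertices have even degree
  - Eulerian path exists iff graph is connected and has 0 or 2 odd-degree vertices

Graph is connected with exactly 2 odd-degree vertices (4, 6).
Eulerian path exists (starting and ending at the odd-degree vertices), but no Eulerian circuit.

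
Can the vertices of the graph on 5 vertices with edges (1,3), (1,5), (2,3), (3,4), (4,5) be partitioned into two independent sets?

Step 1: Attempt 2-coloring using BFS:
  Start at vertex 1, assign color 0
  Color vertex 3 with color 1 (neighbor of 1)
  Color vertex 5 with color 1 (neighbor of 1)
  Color vertex 2 with color 0 (neighbor of 3)
  Color vertex 4 with color 0 (neighbor of 3)

Step 2: 2-coloring succeeded. No conflicts found.
  Set A (color 0): {1, 2, 4}
  Set B (color 1): {3, 5}

The graph is bipartite with partition {1, 2, 4}, {3, 5}.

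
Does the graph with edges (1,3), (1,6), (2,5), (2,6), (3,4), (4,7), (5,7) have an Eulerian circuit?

Step 1: Find the degree of each vertex:
  deg(1) = 2
  deg(2) = 2
  deg(3) = 2
  deg(4) = 2
  deg(5) = 2
  deg(6) = 2
  deg(7) = 2

Step 2: Count vertices with odd degree:
  All vertices have even degree (0 odd-degree vertices)

Step 3: Apply Euler's theorem:
  - Eulerian circuit exists iff graph is connected and all vertices have even degree
  - Eulerian path exists iff graph is connected and has 0 or 2 odd-degree vertices

Graph is connected with 0 odd-degree vertices.
Both Eulerian circuit and Eulerian path exist.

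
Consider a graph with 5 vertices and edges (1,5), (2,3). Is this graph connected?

Step 1: Build adjacency list from edges:
  1: 5
  2: 3
  3: 2
  4: (none)
  5: 1

Step 2: Run BFS/DFS from vertex 1:
  Visited: {1, 5}
  Reached 2 of 5 vertices

Step 3: Only 2 of 5 vertices reached. Graph is disconnected.
Connected components: {1, 5}, {2, 3}, {4}
Answer: No, the graph is not connected (3 components).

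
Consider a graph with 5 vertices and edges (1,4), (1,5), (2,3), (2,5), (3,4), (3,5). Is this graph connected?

Step 1: Build adjacency list from edges:
  1: 4, 5
  2: 3, 5
  3: 2, 4, 5
  4: 1, 3
  5: 1, 2, 3

Step 2: Run BFS/DFS from vertex 1:
  Visited: {1, 4, 5, 3, 2}
  Reached 5 of 5 vertices

Step 3: All 5 vertices reached from vertex 1, so the graph is connected.
Answer: Yes, the graph is connected.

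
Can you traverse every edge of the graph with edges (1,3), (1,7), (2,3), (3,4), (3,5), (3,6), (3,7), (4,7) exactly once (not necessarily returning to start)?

Step 1: Find the degree of each vertex:
  deg(1) = 2
  deg(2) = 1
  deg(3) = 6
  deg(4) = 2
  deg(5) = 1
  deg(6) = 1
  deg(7) = 3

Step 2: Count vertices with odd degree:
  Odd-degree vertices: 2, 5, 6, 7 (4 total)

Step 3: Apply Euler's theorem:
  - Eulerian circuit exists iff graph is connected and all vertices have even degree
  - Eulerian path exists iff graph is connected and has 0 or 2 odd-degree vertices

Graph has 4 odd-degree vertices (need 0 or 2).
Neither Eulerian path nor Eulerian circuit exists.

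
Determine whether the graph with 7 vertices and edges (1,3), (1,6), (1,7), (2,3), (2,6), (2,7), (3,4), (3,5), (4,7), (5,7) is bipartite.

Step 1: Attempt 2-coloring using BFS:
  Start at vertex 1, assign color 0
  Color vertex 3 with color 1 (neighbor of 1)
  Color vertex 6 with color 1 (neighbor of 1)
  Color vertex 7 with color 1 (neighbor of 1)
  Color vertex 2 with color 0 (neighbor of 3)
  Color vertex 4 with color 0 (neighbor of 3)
  Color vertex 5 with color 0 (neighbor of 3)

Step 2: 2-coloring succeeded. No conflicts found.
  Set A (color 0): {1, 2, 4, 5}
  Set B (color 1): {3, 6, 7}

The graph is bipartite with partition {1, 2, 4, 5}, {3, 6, 7}.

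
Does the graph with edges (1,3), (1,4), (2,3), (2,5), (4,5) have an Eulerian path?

Step 1: Find the degree of each vertex:
  deg(1) = 2
  deg(2) = 2
  deg(3) = 2
  deg(4) = 2
  deg(5) = 2

Step 2: Count vertices with odd degree:
  All vertices have even degree (0 odd-degree vertices)

Step 3: Apply Euler's theorem:
  - Eulerian circuit exists iff graph is connected and all vertices have even degree
  - Eulerian path exists iff graph is connected and has 0 or 2 odd-degree vertices

Graph is connected with 0 odd-degree vertices.
Both Eulerian circuit and Eulerian path exist.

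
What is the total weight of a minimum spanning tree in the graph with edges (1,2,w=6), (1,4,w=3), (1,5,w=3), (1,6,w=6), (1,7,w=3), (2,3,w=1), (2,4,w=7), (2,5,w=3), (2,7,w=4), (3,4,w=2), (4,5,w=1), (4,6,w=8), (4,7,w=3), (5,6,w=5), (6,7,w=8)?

Apply Kruskal's algorithm (sort edges by weight, add if no cycle):

Sorted edges by weight:
  (2,3) w=1
  (4,5) w=1
  (3,4) w=2
  (1,4) w=3
  (1,5) w=3
  (1,7) w=3
  (2,5) w=3
  (4,7) w=3
  (2,7) w=4
  (5,6) w=5
  (1,6) w=6
  (1,2) w=6
  (2,4) w=7
  (4,6) w=8
  (6,7) w=8

Add edge (2,3) w=1 -- no cycle. Running total: 1
Add edge (4,5) w=1 -- no cycle. Running total: 2
Add edge (3,4) w=2 -- no cycle. Running total: 4
Add edge (1,4) w=3 -- no cycle. Running total: 7
Skip edge (1,5) w=3 -- would create cycle
Add edge (1,7) w=3 -- no cycle. Running total: 10
Skip edge (2,5) w=3 -- would create cycle
Skip edge (4,7) w=3 -- would create cycle
Skip edge (2,7) w=4 -- would create cycle
Add edge (5,6) w=5 -- no cycle. Running total: 15

MST edges: (2,3,w=1), (4,5,w=1), (3,4,w=2), (1,4,w=3), (1,7,w=3), (5,6,w=5)
Total MST weight: 1 + 1 + 2 + 3 + 3 + 5 = 15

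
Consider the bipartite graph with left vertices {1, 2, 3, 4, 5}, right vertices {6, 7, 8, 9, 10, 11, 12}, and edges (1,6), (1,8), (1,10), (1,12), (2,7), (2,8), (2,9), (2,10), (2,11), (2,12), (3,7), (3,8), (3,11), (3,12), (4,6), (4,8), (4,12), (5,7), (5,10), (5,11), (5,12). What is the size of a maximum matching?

Step 1: List the neighbors of each left vertex:
  1: 6, 8, 10, 12
  2: 7, 8, 9, 10, 11, 12
  3: 7, 8, 11, 12
  4: 6, 8, 12
  5: 7, 10, 11, 12

Step 2: Greedily match left vertices, then look for augmenting paths:
  Match 1 -- 6
  Match 2 -- 7
  Match 3 -- 8
  Match 4 -- 12
  Match 5 -- 10
  No augmenting path remains.

Step 3: Verify this is maximum:
  Matching size 5 = min(|L|, |R|) = min(5, 7), which is an upper bound, so this matching is maximum.

Maximum matching: {(1,6), (2,7), (3,8), (4,12), (5,10)}
Size: 5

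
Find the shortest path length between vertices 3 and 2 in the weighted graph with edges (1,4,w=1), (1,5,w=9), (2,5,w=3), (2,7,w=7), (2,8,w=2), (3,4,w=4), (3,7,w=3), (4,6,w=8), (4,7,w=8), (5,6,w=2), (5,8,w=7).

Step 1: Build adjacency list with weights:
  1: 4(w=1), 5(w=9)
  2: 5(w=3), 7(w=7), 8(w=2)
  3: 4(w=4), 7(w=3)
  4: 1(w=1), 3(w=4), 6(w=8), 7(w=8)
  5: 1(w=9), 2(w=3), 6(w=2), 8(w=7)
  6: 4(w=8), 5(w=2)
  7: 2(w=7), 3(w=3), 4(w=8)
  8: 2(w=2), 5(w=7)

Step 2: Apply Dijkstra's algorithm from vertex 3:
  Visit vertex 3 (distance=0)
    Update dist[4] = 4
    Update dist[7] = 3
  Visit vertex 7 (distance=3)
    Update dist[2] = 10
  Visit vertex 4 (distance=4)
    Update dist[1] = 5
    Update dist[6] = 12
  Visit vertex 1 (distance=5)
    Update dist[5] = 14
  Visit vertex 2 (distance=10)
    Update dist[5] = 13
    Update dist[8] = 12

Step 3: Shortest path: 3 -> 7 -> 2
Total weight: 3 + 7 = 10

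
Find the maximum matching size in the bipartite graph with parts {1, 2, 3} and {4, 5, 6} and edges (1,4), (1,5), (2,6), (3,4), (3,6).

Step 1: List the neighbors of each left vertex:
  1: 4, 5
  2: 6
  3: 4, 6

Step 2: Greedily match left vertices, then look for augmenting paths:
  Match 1 -- 5
  Match 2 -- 6
  Match 3 -- 4
  No augmenting path remains.

Step 3: Verify this is maximum:
  Matching size 3 = min(|L|, |R|) = min(3, 3), which is an upper bound, so this matching is maximum.

Maximum matching: {(1,5), (2,6), (3,4)}
Size: 3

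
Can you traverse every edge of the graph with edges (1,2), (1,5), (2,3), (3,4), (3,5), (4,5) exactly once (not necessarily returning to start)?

Step 1: Find the degree of each vertex:
  deg(1) = 2
  deg(2) = 2
  deg(3) = 3
  deg(4) = 2
  deg(5) = 3

Step 2: Count vertices with odd degree:
  Odd-degree vertices: 3, 5 (2 total)

Step 3: Apply Euler's theorem:
  - Eulerian circuit exists iff graph is connected and all vertices have even degree
  - Eulerian path exists iff graph is connected and has 0 or 2 odd-degree vertices

Graph is connected with exactly 2 odd-degree vertices (3, 5).
Eulerian path exists (starting and ending at the odd-degree vertices), but no Eulerian circuit.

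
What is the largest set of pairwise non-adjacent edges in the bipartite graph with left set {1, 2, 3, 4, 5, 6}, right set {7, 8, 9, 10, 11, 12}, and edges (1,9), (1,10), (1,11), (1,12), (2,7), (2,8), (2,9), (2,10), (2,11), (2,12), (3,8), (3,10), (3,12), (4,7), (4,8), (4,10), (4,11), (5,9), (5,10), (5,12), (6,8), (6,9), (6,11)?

Step 1: List the neighbors of each left vertex:
  1: 9, 10, 11, 12
  2: 7, 8, 9, 10, 11, 12
  3: 8, 10, 12
  4: 7, 8, 10, 11
  5: 9, 10, 12
  6: 8, 9, 11

Step 2: Greedily match left vertices, then look for augmenting paths:
  Match 1 -- 9
  Match 2 -- 7
  Match 3 -- 8
  Match 4 -- 10
  Match 5 -- 12
  Match 6 -- 11
  No augmenting path remains.

Step 3: Verify this is maximum:
  Matching size 6 = min(|L|, |R|) = min(6, 6), which is an upper bound, so this matching is maximum.

Maximum matching: {(1,9), (2,7), (3,8), (4,10), (5,12), (6,11)}
Size: 6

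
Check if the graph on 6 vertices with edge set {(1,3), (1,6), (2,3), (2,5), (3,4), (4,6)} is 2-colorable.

Step 1: Attempt 2-coloring using BFS:
  Start at vertex 1, assign color 0
  Color vertex 3 with color 1 (neighbor of 1)
  Color vertex 6 with color 1 (neighbor of 1)
  Color vertex 2 with color 0 (neighbor of 3)
  Color vertex 4 with color 0 (neighbor of 3)
  Color vertex 5 with color 1 (neighbor of 2)

Step 2: 2-coloring succeeded. No conflicts found.
  Set A (color 0): {1, 2, 4}
  Set B (color 1): {3, 5, 6}

The graph is bipartite with partition {1, 2, 4}, {3, 5, 6}.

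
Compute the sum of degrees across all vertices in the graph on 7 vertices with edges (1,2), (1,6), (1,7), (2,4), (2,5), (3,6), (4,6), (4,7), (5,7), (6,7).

Step 1: Count edges incident to each vertex:
  deg(1) = 3 (neighbors: 2, 6, 7)
  deg(2) = 3 (neighbors: 1, 4, 5)
  deg(3) = 1 (neighbors: 6)
  deg(4) = 3 (neighbors: 2, 6, 7)
  deg(5) = 2 (neighbors: 2, 7)
  deg(6) = 4 (neighbors: 1, 3, 4, 7)
  deg(7) = 4 (neighbors: 1, 4, 5, 6)

Step 2: Sum all degrees:
  3 + 3 + 1 + 3 + 2 + 4 + 4 = 20

Verification: sum of degrees = 2 * |E| = 2 * 10 = 20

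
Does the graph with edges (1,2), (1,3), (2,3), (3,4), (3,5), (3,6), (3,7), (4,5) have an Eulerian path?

Step 1: Find the degree of each vertex:
  deg(1) = 2
  deg(2) = 2
  deg(3) = 6
  deg(4) = 2
  deg(5) = 2
  deg(6) = 1
  deg(7) = 1

Step 2: Count vertices with odd degree:
  Odd-degree vertices: 6, 7 (2 total)

Step 3: Apply Euler's theorem:
  - Eulerian circuit exists iff graph is connected and all vertices have even degree
  - Eulerian path exists iff graph is connected and has 0 or 2 odd-degree vertices

Graph is connected with exactly 2 odd-degree vertices (6, 7).
Eulerian path exists (starting and ending at the odd-degree vertices), but no Eulerian circuit.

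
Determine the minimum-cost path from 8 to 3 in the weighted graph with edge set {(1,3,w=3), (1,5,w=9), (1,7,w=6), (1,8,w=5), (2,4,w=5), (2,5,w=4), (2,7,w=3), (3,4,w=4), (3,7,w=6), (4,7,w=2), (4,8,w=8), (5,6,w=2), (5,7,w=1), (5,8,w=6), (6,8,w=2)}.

Step 1: Build adjacency list with weights:
  1: 3(w=3), 5(w=9), 7(w=6), 8(w=5)
  2: 4(w=5), 5(w=4), 7(w=3)
  3: 1(w=3), 4(w=4), 7(w=6)
  4: 2(w=5), 3(w=4), 7(w=2), 8(w=8)
  5: 1(w=9), 2(w=4), 6(w=2), 7(w=1), 8(w=6)
  6: 5(w=2), 8(w=2)
  7: 1(w=6), 2(w=3), 3(w=6), 4(w=2), 5(w=1)
  8: 1(w=5), 4(w=8), 5(w=6), 6(w=2)

Step 2: Apply Dijkstra's algorithm from vertex 8:
  Visit vertex 8 (distance=0)
    Update dist[1] = 5
    Update dist[4] = 8
    Update dist[5] = 6
    Update dist[6] = 2
  Visit vertex 6 (distance=2)
    Update dist[5] = 4
  Visit vertex 5 (distance=4)
    Update dist[2] = 8
    Update dist[7] = 5
  Visit vertex 1 (distance=5)
    Update dist[3] = 8
  Visit vertex 7 (distance=5)
    Update dist[4] = 7
  Visit vertex 4 (distance=7)
  Visit vertex 2 (distance=8)
  Visit vertex 3 (distance=8)

Step 3: Shortest path: 8 -> 1 -> 3
Total weight: 5 + 3 = 8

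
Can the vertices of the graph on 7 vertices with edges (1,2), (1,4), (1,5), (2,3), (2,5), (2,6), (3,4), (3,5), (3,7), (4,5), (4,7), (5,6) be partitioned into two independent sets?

Step 1: Attempt 2-coloring using BFS:
  Start at vertex 1, assign color 0
  Color vertex 2 with color 1 (neighbor of 1)
  Color vertex 4 with color 1 (neighbor of 1)
  Color vertex 5 with color 1 (neighbor of 1)
  Color vertex 3 with color 0 (neighbor of 2)

Step 2: Conflict found! Vertices 2 and 5 are adjacent but have the same color.
This means the graph contains an odd cycle.

The graph is NOT bipartite.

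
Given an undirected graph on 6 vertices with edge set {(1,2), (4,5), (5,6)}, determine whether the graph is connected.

Step 1: Build adjacency list from edges:
  1: 2
  2: 1
  3: (none)
  4: 5
  5: 4, 6
  6: 5

Step 2: Run BFS/DFS from vertex 1:
  Visited: {1, 2}
  Reached 2 of 6 vertices

Step 3: Only 2 of 6 vertices reached. Graph is disconnected.
Connected components: {1, 2}, {3}, {4, 5, 6}
Answer: No, the graph is not connected (3 components).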